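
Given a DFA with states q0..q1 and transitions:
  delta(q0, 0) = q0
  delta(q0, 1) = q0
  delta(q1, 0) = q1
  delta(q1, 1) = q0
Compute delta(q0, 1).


Looking up transition function:
delta(q0, 1) in the table
Row: q0, Column: 1
Result: q0

q0


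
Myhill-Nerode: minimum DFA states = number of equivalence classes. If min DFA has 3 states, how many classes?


Myhill-Nerode theorem:
Number of equivalence classes = number of states in minimal DFA
Minimal DFA states = 3
Therefore equivalence classes = 3

3


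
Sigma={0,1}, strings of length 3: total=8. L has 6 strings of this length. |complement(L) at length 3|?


Alphabet: {0,1}
String length: 3
Total strings of length 3 = 2^3 = 8
Strings in L = 6
Complement = total - |L|
= 8 - 6
= 2

2


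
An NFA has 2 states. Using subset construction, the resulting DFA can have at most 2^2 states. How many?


NFA has 2 states
Subset construction: each DFA state = subset of NFA states
Maximum subsets = 2^2
2^2 = 4

4


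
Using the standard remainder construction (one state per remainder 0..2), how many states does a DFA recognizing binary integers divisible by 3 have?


Divisibility by 3 is tracked via the remainder mod 3: 0, 1, ..., 2
The construction assigns one state to each remainder
Number of remainders = 3

3


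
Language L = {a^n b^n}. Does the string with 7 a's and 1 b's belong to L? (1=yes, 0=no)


Language requires equal numbers of a's and b's
PDA pushes for each 'a', pops for each 'b'
Number of a's = 7
Number of b's = 1
7 != 1 -> Reject

0


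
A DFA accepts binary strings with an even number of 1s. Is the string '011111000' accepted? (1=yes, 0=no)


DFA has 2 states: q_even (start, accept=yes) and q_odd
Processing string '011111000' character by character:
  Position 0: read '0', 1-count=0 -> q_even (no change)
  Position 1: read '1', 1-count=1 -> q_odd
  Position 2: read '1', 1-count=2 -> q_even
  Position 3: read '1', 1-count=3 -> q_odd
  Position 4: read '1', 1-count=4 -> q_even
  Position 5: read '1', 1-count=5 -> q_odd
  Position 6: read '0', 1-count=5 -> q_odd (no change)
  Position 7: read '0', 1-count=5 -> q_odd (no change)
  Position 8: read '0', 1-count=5 -> q_odd (no change)
Final state: q_odd, total 1s = 5 (odd); the DFA requires an even count -> reject

0


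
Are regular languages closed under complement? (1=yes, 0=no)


Regular languages are closed under all standard operations:
- Union: Yes (product construction)
- Intersection: Yes (product construction)
- Complement: Yes (swap accept/reject)
- Concatenation: Yes (NFA construction)
Operation: complement -> Closed

1


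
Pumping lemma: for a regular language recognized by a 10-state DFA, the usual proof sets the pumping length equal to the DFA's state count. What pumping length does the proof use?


Pumping lemma for regular languages (standard proof):
Take p = |Q|, the number of DFA states.
Any string of length >= |Q| passes through |Q|+1 states while reading its first |Q| symbols,
so by pigeonhole some state repeats, giving the loop that can be pumped.
Here |Q| = 10
Therefore the proof uses p = 10

10


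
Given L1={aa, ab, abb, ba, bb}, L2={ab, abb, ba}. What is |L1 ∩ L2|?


L1 = {aa, ab, abb, ba, bb}
L2 = {ab, abb, ba}
Checking each string in L1 against L2:
  'aa': in L2? No
  'ab': in L2? Yes
  'abb': in L2? Yes
  'ba': in L2? Yes
  'bb': in L2? No
Intersection = {ab, abb, ba}
|L1 ∩ L2| = 3

3


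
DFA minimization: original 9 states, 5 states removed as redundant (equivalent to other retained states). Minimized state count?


Original DFA: 9 states
Redundant states removed: 5
Minimized states = original - removed
= 9 - 5
= 4

4


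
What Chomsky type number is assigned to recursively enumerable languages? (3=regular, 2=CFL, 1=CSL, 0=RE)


Chomsky hierarchy levels:
  Type 3: Regular (DFA/NFA/regex)
  Type 2: Context-free (PDA)
  Type 1: Context-sensitive
  Type 0: Recursively enumerable (TM)
'recursively enumerable' corresponds to Type 0

0


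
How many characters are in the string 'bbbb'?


String: 'bbbb'
Counting characters:
  'b' appears 4 time(s)
Total length = 0 + 4 = 4

4


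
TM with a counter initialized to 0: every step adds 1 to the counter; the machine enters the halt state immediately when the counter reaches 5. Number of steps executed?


Counter starts at 0. Counting sequence:
  Step 1: counter = 1
  Step 2: counter = 2
  Step 3: counter = 3
  Step 4: counter = 4
  Step 5: counter = 5
Counter reached 5 -> halt
Total steps = 5

5


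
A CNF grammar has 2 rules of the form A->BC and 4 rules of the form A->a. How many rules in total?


CNF allows two rule forms:
  A -> BC (binary): 2 rules
  A -> a (terminal): 4 rules
Total = 2 + 4 = 6

6


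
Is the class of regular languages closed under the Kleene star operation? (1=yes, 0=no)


Regular languages are closed under:
- Union (DFA product construction)
- Intersection (DFA product construction)
- Complement (swap accept/reject states)
- Concatenation (NFA construction)
- Kleene star (NFA construction)
Kleene star is in this list
Therefore: closed

1


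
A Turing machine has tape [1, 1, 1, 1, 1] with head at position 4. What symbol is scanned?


Tape: [1, 1, 1, 1, 1]
Positions: 0 1 2 3 4
Values:    1 1 1 1 1
Head at position 4
tape[4] = 1

1


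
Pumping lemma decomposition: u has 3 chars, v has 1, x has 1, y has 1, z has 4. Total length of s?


|s| = |u| + |v| + |x| + |y| + |z|
= 3 + 1 + 1 + 1 + 4
= 4 + 1 + 5
= 5 + 5
= 10

10


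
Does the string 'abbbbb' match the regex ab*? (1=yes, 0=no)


Pattern: ab*
String: 'abbbbb'
Pattern requires: exactly one 'a' followed by zero or more 'b's
First char is 'a' -> OK
Rest 'bbbbb': all b's? Yes
Result: 1

1


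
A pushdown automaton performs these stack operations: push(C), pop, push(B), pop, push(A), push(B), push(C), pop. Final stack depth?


Tracing stack operations:
  push(C) -> stack = [C], depth=1
  pop -> removed C, stack = [], depth=0
  push(B) -> stack = [B], depth=1
  pop -> removed B, stack = [], depth=0
  push(A) -> stack = [A], depth=1
  push(B) -> stack = [A,B], depth=2
  push(C) -> stack = [A,B,C], depth=3
  pop -> removed C, stack = [A,B], depth=2
Final depth = 2

2


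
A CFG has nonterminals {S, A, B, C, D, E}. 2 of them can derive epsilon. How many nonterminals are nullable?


Nonterminals: {S, A, B, C, D, E}
A nonterminal is nullable if it can derive epsilon
Counting nullable nonterminals: 2
Total nullable = 2

2


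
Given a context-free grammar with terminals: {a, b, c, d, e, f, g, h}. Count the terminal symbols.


Terminal symbols: a, b, c, d, e, f, g, h
Counting each: a (#1), b (#2), c (#3), d (#4), e (#5), f (#6), g (#7), h (#8)
Total = 8

8


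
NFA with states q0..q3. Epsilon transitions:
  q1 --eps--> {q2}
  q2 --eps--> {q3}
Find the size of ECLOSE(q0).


Starting from q0
Initialize closure = {q0}
q0 has no outgoing epsilon transitions -> nothing to add
Final closure: {q0}
Size = 1

1


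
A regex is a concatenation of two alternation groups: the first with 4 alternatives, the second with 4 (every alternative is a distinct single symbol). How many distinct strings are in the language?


First group: 4 alternatives
Second group: 4 alternatives
Concatenation: each choice from group 1 pairs with each from group 2
Total = 4 x 4 = 16

16


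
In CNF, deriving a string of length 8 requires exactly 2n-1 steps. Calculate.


Chomsky Normal Form derivation:
String length n = 8
Each step either:
  - Splits a nonterminal into two (n-1 such steps)
  - Converts a nonterminal to terminal (n such steps)
Total = (n-1) + n = 2n - 1
= 2(8) - 1
= 16 - 1
= 15

15


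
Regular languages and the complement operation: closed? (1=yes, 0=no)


Regular languages are closed under all standard operations:
- Union: Yes (product construction)
- Intersection: Yes (product construction)
- Complement: Yes (swap accept/reject)
- Concatenation: Yes (NFA construction)
Operation: complement -> Closed

1


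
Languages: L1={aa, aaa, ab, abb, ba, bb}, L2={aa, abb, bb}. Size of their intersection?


L1 = {aa, aaa, ab, abb, ba, bb}
L2 = {aa, abb, bb}
Checking each string in L1 against L2:
  'aa': in L2? Yes
  'aaa': in L2? No
  'ab': in L2? No
  'abb': in L2? Yes
  'ba': in L2? No
  'bb': in L2? Yes
Intersection = {aa, abb, bb}
|L1 ∩ L2| = 3

3


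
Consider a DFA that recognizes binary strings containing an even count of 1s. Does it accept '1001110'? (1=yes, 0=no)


DFA has 2 states: q_even (start, accept=yes) and q_odd
Processing string '1001110' character by character:
  Position 0: read '1', 1-count=1 -> q_odd
  Position 1: read '0', 1-count=1 -> q_odd (no change)
  Position 2: read '0', 1-count=1 -> q_odd (no change)
  Position 3: read '1', 1-count=2 -> q_even
  Position 4: read '1', 1-count=3 -> q_odd
  Position 5: read '1', 1-count=4 -> q_even
  Position 6: read '0', 1-count=4 -> q_even (no change)
Final state: q_even, total 1s = 4 (even); the DFA requires an even count -> accept

1


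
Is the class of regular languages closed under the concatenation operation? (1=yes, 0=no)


Regular languages are closed under:
- Union (DFA product construction)
- Intersection (DFA product construction)
- Complement (swap accept/reject states)
- Concatenation (NFA construction)
- Kleene star (NFA construction)
concatenation is in this list
Therefore: closed

1


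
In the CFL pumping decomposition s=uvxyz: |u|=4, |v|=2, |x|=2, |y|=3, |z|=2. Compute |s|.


|s| = |u| + |v| + |x| + |y| + |z|
= 4 + 2 + 2 + 3 + 2
= 6 + 2 + 5
= 8 + 5
= 13

13


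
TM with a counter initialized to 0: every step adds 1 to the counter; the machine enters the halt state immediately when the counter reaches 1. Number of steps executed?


Counter starts at 0. Counting sequence:
  Step 1: counter = 1
Counter reached 1 -> halt
Total steps = 1

1


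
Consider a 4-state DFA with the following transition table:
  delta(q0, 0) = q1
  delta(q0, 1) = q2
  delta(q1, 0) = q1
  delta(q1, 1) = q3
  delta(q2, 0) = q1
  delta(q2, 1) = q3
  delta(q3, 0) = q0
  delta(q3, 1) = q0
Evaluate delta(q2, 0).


Looking up transition function:
delta(q2, 0) in the table
Row: q2, Column: 0
Result: q1

q1


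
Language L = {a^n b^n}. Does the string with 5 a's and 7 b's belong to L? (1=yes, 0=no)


Language requires equal numbers of a's and b's
PDA pushes for each 'a', pops for each 'b'
Number of a's = 5
Number of b's = 7
5 != 7 -> Reject

0


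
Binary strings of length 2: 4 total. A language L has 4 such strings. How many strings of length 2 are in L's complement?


Alphabet: {0,1}
String length: 2
Total strings of length 2 = 2^2 = 4
Strings in L = 4
Complement = total - |L|
= 4 - 4
= 0

0


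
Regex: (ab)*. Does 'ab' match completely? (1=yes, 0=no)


Pattern: (ab)*
String: 'ab'
Pattern requires: zero or more repetitions of 'ab'
Pairs: ['ab']
All pairs are 'ab'? Yes
Result: 1

1


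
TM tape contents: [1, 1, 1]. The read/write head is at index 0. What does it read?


Tape: [1, 1, 1]
Positions: 0 1 2
Values:    1 1 1
Head at position 0
tape[0] = 1

1


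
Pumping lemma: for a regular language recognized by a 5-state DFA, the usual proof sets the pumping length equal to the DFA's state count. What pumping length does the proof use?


Pumping lemma for regular languages (standard proof):
Take p = |Q|, the number of DFA states.
Any string of length >= |Q| passes through |Q|+1 states while reading its first |Q| symbols,
so by pigeonhole some state repeats, giving the loop that can be pumped.
Here |Q| = 5
Therefore the proof uses p = 5

5


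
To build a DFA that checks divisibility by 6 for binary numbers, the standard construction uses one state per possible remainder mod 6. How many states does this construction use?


Divisibility by 6 is tracked via the remainder mod 6: 0, 1, ..., 5
The construction assigns one state to each remainder
Number of remainders = 6

6


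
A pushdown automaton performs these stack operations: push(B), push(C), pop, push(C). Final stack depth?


Tracing stack operations:
  push(B) -> stack = [B], depth=1
  push(C) -> stack = [B,C], depth=2
  pop -> removed C, stack = [B], depth=1
  push(C) -> stack = [B,C], depth=2
Final depth = 2

2


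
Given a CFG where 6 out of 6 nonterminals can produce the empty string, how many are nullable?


Nonterminals: {S, A, B, C, D, E}
A nonterminal is nullable if it can derive epsilon
Counting nullable nonterminals: 6
Total nullable = 6

6


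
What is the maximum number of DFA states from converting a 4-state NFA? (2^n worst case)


NFA has 4 states
Subset construction: each DFA state = subset of NFA states
Maximum subsets = 2^4
2^4 = 16

16


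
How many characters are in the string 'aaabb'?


String: 'aaabb'
Counting characters:
  'a' appears 3 time(s)
  'b' appears 2 time(s)
Total length = 3 + 2 = 5

5


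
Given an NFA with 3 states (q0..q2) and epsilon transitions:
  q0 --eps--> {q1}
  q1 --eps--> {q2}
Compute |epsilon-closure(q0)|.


Starting from q0
Initialize closure = {q0}
Follow epsilon from q0 -> add q1
Follow epsilon from q1 -> add q2
Final closure: {q0, q1, q2}
Size = 3

3


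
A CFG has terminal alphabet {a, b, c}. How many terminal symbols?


Terminal symbols: a, b, c
Counting each: a (#1), b (#2), c (#3)
Total = 3

3


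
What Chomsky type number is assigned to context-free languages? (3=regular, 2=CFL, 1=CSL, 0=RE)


Chomsky hierarchy levels:
  Type 3: Regular (DFA/NFA/regex)
  Type 2: Context-free (PDA)
  Type 1: Context-sensitive
  Type 0: Recursively enumerable (TM)
'context-free' corresponds to Type 2

2


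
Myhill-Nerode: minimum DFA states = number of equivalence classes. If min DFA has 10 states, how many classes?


Myhill-Nerode theorem:
Number of equivalence classes = number of states in minimal DFA
Minimal DFA states = 10
Therefore equivalence classes = 10

10


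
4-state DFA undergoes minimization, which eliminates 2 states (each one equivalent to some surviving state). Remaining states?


Original DFA: 4 states
Redundant states removed: 2
Minimized states = original - removed
= 4 - 2
= 2

2


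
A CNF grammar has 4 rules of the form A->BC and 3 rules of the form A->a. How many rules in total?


CNF allows two rule forms:
  A -> BC (binary): 4 rules
  A -> a (terminal): 3 rules
Total = 4 + 3 = 7

7


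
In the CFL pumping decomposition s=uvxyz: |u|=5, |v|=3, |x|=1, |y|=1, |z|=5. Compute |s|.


|s| = |u| + |v| + |x| + |y| + |z|
= 5 + 3 + 1 + 1 + 5
= 8 + 1 + 6
= 9 + 6
= 15

15


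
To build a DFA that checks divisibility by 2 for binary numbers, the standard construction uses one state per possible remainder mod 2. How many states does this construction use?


Divisibility by 2 is tracked via the remainder mod 2: 0, 1, ..., 1
The construction assigns one state to each remainder
Number of remainders = 2

2


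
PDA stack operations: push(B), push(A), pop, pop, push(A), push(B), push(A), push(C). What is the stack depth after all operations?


Tracing stack operations:
  push(B) -> stack = [B], depth=1
  push(A) -> stack = [B,A], depth=2
  pop -> removed A, stack = [B], depth=1
  pop -> removed B, stack = [], depth=0
  push(A) -> stack = [A], depth=1
  push(B) -> stack = [A,B], depth=2
  push(A) -> stack = [A,B,A], depth=3
  push(C) -> stack = [A,B,A,C], depth=4
Final depth = 4

4


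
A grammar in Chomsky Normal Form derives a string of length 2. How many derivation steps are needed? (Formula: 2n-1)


Chomsky Normal Form derivation:
String length n = 2
Each step either:
  - Splits a nonterminal into two (n-1 such steps)
  - Converts a nonterminal to terminal (n such steps)
Total = (n-1) + n = 2n - 1
= 2(2) - 1
= 4 - 1
= 3

3


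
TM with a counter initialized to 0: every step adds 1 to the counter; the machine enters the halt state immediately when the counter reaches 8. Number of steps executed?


Counter starts at 0. Counting sequence:
  Step 1: counter = 1
  Step 2: counter = 2
  Step 3: counter = 3
  Step 4: counter = 4
  Step 5: counter = 5
  Step 6: counter = 6
  Step 7: counter = 7
  Step 8: counter = 8
Counter reached 8 -> halt
Total steps = 8

8


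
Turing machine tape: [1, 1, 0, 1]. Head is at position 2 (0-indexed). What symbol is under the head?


Tape: [1, 1, 0, 1]
Positions: 0 1 2 3
Values:    1 1 0 1
Head at position 2
tape[2] = 0

0


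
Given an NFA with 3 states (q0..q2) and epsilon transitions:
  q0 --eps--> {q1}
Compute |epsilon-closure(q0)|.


Starting from q0
Initialize closure = {q0}
Follow epsilon from q0 -> add q1
Final closure: {q0, q1}
Size = 2

2


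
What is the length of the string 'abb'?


String: 'abb'
Counting characters:
  'a' appears 1 time(s)
  'b' appears 2 time(s)
Total length = 1 + 2 = 3

3


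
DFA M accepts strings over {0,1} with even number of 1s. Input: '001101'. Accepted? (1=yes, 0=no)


DFA has 2 states: q_even (start, accept=yes) and q_odd
Processing string '001101' character by character:
  Position 0: read '0', 1-count=0 -> q_even (no change)
  Position 1: read '0', 1-count=0 -> q_even (no change)
  Position 2: read '1', 1-count=1 -> q_odd
  Position 3: read '1', 1-count=2 -> q_even
  Position 4: read '0', 1-count=2 -> q_even (no change)
  Position 5: read '1', 1-count=3 -> q_odd
Final state: q_odd, total 1s = 3 (odd); the DFA requires an even count -> reject

0


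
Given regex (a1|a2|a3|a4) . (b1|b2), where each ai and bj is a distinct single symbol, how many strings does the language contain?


First group: 4 alternatives
Second group: 2 alternatives
Concatenation: each choice from group 1 pairs with each from group 2
Total = 4 x 2 = 8

8


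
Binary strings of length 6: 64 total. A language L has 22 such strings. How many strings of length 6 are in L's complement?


Alphabet: {0,1}
String length: 6
Total strings of length 6 = 2^6 = 64
Strings in L = 22
Complement = total - |L|
= 64 - 22
= 42

42


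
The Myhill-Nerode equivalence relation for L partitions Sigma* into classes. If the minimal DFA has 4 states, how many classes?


Myhill-Nerode theorem:
Number of equivalence classes = number of states in minimal DFA
Minimal DFA states = 4
Therefore equivalence classes = 4

4


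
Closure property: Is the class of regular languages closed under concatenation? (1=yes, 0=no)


Regular languages are closed under all standard operations:
- Union: Yes (product construction)
- Intersection: Yes (product construction)
- Complement: Yes (swap accept/reject)
- Concatenation: Yes (NFA construction)
Operation: concatenation -> Closed

1


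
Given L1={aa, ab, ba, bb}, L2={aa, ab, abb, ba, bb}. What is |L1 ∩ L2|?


L1 = {aa, ab, ba, bb}
L2 = {aa, ab, abb, ba, bb}
Checking each string in L1 against L2:
  'aa': in L2? Yes
  'ab': in L2? Yes
  'ba': in L2? Yes
  'bb': in L2? Yes
Intersection = {aa, ab, ba, bb}
|L1 ∩ L2| = 4

4


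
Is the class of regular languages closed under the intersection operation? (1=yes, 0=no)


Regular languages are closed under:
- Union (DFA product construction)
- Intersection (DFA product construction)
- Complement (swap accept/reject states)
- Concatenation (NFA construction)
- Kleene star (NFA construction)
intersection is in this list
Therefore: closed

1


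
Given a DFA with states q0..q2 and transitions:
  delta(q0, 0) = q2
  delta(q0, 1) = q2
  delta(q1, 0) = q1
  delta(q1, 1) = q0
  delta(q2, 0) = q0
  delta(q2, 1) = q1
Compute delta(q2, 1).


Looking up transition function:
delta(q2, 1) in the table
Row: q2, Column: 1
Result: q1

q1


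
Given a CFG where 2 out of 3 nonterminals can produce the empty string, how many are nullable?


Nonterminals: {S, A, B}
A nonterminal is nullable if it can derive epsilon
Counting nullable nonterminals: 2
Total nullable = 2

2


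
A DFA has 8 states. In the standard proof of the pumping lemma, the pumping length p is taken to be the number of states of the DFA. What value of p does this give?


Pumping lemma for regular languages (standard proof):
Take p = |Q|, the number of DFA states.
Any string of length >= |Q| passes through |Q|+1 states while reading its first |Q| symbols,
so by pigeonhole some state repeats, giving the loop that can be pumped.
Here |Q| = 8
Therefore the proof uses p = 8

8


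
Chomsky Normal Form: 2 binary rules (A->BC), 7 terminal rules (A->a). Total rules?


CNF allows two rule forms:
  A -> BC (binary): 2 rules
  A -> a (terminal): 7 rules
Total = 2 + 7 = 9

9


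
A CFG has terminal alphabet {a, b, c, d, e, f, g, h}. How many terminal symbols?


Terminal symbols: a, b, c, d, e, f, g, h
Counting each: a (#1), b (#2), c (#3), d (#4), e (#5), f (#6), g (#7), h (#8)
Total = 8

8


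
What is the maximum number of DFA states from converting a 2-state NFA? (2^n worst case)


NFA has 2 states
Subset construction: each DFA state = subset of NFA states
Maximum subsets = 2^2
2^2 = 4

4


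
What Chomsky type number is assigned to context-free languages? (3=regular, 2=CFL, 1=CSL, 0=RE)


Chomsky hierarchy levels:
  Type 3: Regular (DFA/NFA/regex)
  Type 2: Context-free (PDA)
  Type 1: Context-sensitive
  Type 0: Recursively enumerable (TM)
'context-free' corresponds to Type 2

2


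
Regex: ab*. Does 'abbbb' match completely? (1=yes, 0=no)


Pattern: ab*
String: 'abbbb'
Pattern requires: exactly one 'a' followed by zero or more 'b's
First char is 'a' -> OK
Rest 'bbbb': all b's? Yes
Result: 1

1


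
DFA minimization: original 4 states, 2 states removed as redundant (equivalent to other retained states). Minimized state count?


Original DFA: 4 states
Redundant states removed: 2
Minimized states = original - removed
= 4 - 2
= 2

2


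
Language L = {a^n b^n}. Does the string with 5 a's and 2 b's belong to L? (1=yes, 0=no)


Language requires equal numbers of a's and b's
PDA pushes for each 'a', pops for each 'b'
Number of a's = 5
Number of b's = 2
5 != 2 -> Reject

0


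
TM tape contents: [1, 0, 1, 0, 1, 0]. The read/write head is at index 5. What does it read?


Tape: [1, 0, 1, 0, 1, 0]
Positions: 0 1 2 3 4 5
Values:    1 0 1 0 1 0
Head at position 5
tape[5] = 0

0


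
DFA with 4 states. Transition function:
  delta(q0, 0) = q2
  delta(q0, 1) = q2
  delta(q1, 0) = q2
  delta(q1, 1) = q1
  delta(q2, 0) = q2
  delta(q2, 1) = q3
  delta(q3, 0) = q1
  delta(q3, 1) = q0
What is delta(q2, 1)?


Looking up transition function:
delta(q2, 1) in the table
Row: q2, Column: 1
Result: q3

q3


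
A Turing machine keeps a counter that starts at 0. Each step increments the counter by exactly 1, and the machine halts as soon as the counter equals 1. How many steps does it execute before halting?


Counter starts at 0. Counting sequence:
  Step 1: counter = 1
Counter reached 1 -> halt
Total steps = 1

1


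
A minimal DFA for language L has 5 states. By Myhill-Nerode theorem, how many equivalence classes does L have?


Myhill-Nerode theorem:
Number of equivalence classes = number of states in minimal DFA
Minimal DFA states = 5
Therefore equivalence classes = 5

5


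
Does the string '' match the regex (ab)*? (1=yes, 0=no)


Pattern: (ab)*
String: ''
Pattern requires: zero or more repetitions of 'ab'
Pairs: []
All pairs are 'ab'? Yes
Result: 1

1


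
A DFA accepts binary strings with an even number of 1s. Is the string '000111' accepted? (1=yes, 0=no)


DFA has 2 states: q_even (start, accept=yes) and q_odd
Processing string '000111' character by character:
  Position 0: read '0', 1-count=0 -> q_even (no change)
  Position 1: read '0', 1-count=0 -> q_even (no change)
  Position 2: read '0', 1-count=0 -> q_even (no change)
  Position 3: read '1', 1-count=1 -> q_odd
  Position 4: read '1', 1-count=2 -> q_even
  Position 5: read '1', 1-count=3 -> q_odd
Final state: q_odd, total 1s = 3 (odd); the DFA requires an even count -> reject

0


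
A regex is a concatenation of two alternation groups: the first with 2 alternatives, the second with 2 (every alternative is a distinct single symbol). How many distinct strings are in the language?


First group: 2 alternatives
Second group: 2 alternatives
Concatenation: each choice from group 1 pairs with each from group 2
Total = 2 x 2 = 4

4


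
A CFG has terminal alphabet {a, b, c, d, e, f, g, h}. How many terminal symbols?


Terminal symbols: a, b, c, d, e, f, g, h
Counting each: a (#1), b (#2), c (#3), d (#4), e (#5), f (#6), g (#7), h (#8)
Total = 8

8


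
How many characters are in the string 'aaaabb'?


String: 'aaaabb'
Counting characters:
  'a' appears 4 time(s)
  'b' appears 2 time(s)
Total length = 4 + 2 = 6

6


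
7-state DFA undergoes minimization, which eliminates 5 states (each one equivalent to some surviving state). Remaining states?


Original DFA: 7 states
Redundant states removed: 5
Minimized states = original - removed
= 7 - 5
= 2

2


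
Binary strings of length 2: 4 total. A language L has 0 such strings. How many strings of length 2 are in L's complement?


Alphabet: {0,1}
String length: 2
Total strings of length 2 = 2^2 = 4
Strings in L = 0
Complement = total - |L|
= 4 - 0
= 4

4


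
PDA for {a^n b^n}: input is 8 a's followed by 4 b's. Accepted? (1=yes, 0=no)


Language requires equal numbers of a's and b's
PDA pushes for each 'a', pops for each 'b'
Number of a's = 8
Number of b's = 4
8 != 4 -> Reject

0


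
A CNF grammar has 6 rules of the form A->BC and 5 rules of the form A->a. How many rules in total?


CNF allows two rule forms:
  A -> BC (binary): 6 rules
  A -> a (terminal): 5 rules
Total = 6 + 5 = 11

11


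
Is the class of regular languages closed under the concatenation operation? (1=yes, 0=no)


Regular languages are closed under:
- Union (DFA product construction)
- Intersection (DFA product construction)
- Complement (swap accept/reject states)
- Concatenation (NFA construction)
- Kleene star (NFA construction)
concatenation is in this list
Therefore: closed

1


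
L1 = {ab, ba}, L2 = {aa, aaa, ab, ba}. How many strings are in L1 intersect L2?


L1 = {ab, ba}
L2 = {aa, aaa, ab, ba}
Checking each string in L1 against L2:
  'ab': in L2? Yes
  'ba': in L2? Yes
Intersection = {ab, ba}
|L1 ∩ L2| = 2

2


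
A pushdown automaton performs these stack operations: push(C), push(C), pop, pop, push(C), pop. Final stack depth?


Tracing stack operations:
  push(C) -> stack = [C], depth=1
  push(C) -> stack = [C,C], depth=2
  pop -> removed C, stack = [C], depth=1
  pop -> removed C, stack = [], depth=0
  push(C) -> stack = [C], depth=1
  pop -> removed C, stack = [], depth=0
Final depth = 0

0


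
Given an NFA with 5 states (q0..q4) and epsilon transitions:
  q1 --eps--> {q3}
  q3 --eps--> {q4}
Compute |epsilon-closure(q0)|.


Starting from q0
Initialize closure = {q0}
q0 has no outgoing epsilon transitions -> nothing to add
Final closure: {q0}
Size = 1

1


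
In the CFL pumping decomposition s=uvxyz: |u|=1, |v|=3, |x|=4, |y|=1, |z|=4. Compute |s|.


|s| = |u| + |v| + |x| + |y| + |z|
= 1 + 3 + 4 + 1 + 4
= 4 + 4 + 5
= 8 + 5
= 13

13


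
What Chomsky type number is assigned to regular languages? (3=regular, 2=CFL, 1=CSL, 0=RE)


Chomsky hierarchy levels:
  Type 3: Regular (DFA/NFA/regex)
  Type 2: Context-free (PDA)
  Type 1: Context-sensitive
  Type 0: Recursively enumerable (TM)
'regular' corresponds to Type 3

3


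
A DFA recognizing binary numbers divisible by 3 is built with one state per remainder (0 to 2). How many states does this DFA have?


Divisibility by 3 is tracked via the remainder mod 3: 0, 1, ..., 2
The construction assigns one state to each remainder
Number of remainders = 3

3


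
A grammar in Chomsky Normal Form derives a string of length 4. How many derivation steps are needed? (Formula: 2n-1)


Chomsky Normal Form derivation:
String length n = 4
Each step either:
  - Splits a nonterminal into two (n-1 such steps)
  - Converts a nonterminal to terminal (n such steps)
Total = (n-1) + n = 2n - 1
= 2(4) - 1
= 8 - 1
= 7

7


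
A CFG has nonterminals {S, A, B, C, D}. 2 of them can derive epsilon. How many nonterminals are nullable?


Nonterminals: {S, A, B, C, D}
A nonterminal is nullable if it can derive epsilon
Counting nullable nonterminals: 2
Total nullable = 2

2


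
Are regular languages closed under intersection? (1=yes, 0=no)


Regular languages are closed under all standard operations:
- Union: Yes (product construction)
- Intersection: Yes (product construction)
- Complement: Yes (swap accept/reject)
- Concatenation: Yes (NFA construction)
Operation: intersection -> Closed

1


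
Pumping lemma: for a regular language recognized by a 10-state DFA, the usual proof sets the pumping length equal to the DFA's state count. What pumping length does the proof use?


Pumping lemma for regular languages (standard proof):
Take p = |Q|, the number of DFA states.
Any string of length >= |Q| passes through |Q|+1 states while reading its first |Q| symbols,
so by pigeonhole some state repeats, giving the loop that can be pumped.
Here |Q| = 10
Therefore the proof uses p = 10

10


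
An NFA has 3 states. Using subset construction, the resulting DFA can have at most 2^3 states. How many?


NFA has 3 states
Subset construction: each DFA state = subset of NFA states
Maximum subsets = 2^3
2^3 = 8

8


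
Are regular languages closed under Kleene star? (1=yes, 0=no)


Regular languages are closed under:
- Union (DFA product construction)
- Intersection (DFA product construction)
- Complement (swap accept/reject states)
- Concatenation (NFA construction)
- Kleene star (NFA construction)
Kleene star is in this list
Therefore: closed

1


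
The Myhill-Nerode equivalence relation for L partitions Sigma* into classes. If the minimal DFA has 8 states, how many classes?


Myhill-Nerode theorem:
Number of equivalence classes = number of states in minimal DFA
Minimal DFA states = 8
Therefore equivalence classes = 8

8


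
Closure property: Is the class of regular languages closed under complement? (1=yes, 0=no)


Regular languages are closed under all standard operations:
- Union: Yes (product construction)
- Intersection: Yes (product construction)
- Complement: Yes (swap accept/reject)
- Concatenation: Yes (NFA construction)
Operation: complement -> Closed

1


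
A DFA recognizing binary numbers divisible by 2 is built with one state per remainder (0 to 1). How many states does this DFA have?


Divisibility by 2 is tracked via the remainder mod 2: 0, 1, ..., 1
The construction assigns one state to each remainder
Number of remainders = 2

2


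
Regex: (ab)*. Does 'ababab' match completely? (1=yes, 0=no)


Pattern: (ab)*
String: 'ababab'
Pattern requires: zero or more repetitions of 'ab'
Pairs: ['ab', 'ab', 'ab']
All pairs are 'ab'? Yes
Result: 1

1


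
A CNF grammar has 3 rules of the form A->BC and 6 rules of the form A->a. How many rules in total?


CNF allows two rule forms:
  A -> BC (binary): 3 rules
  A -> a (terminal): 6 rules
Total = 3 + 6 = 9

9


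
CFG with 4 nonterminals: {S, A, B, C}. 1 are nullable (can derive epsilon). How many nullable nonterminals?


Nonterminals: {S, A, B, C}
A nonterminal is nullable if it can derive epsilon
Counting nullable nonterminals: 1
Total nullable = 1

1


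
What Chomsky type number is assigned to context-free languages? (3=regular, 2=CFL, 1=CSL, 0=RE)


Chomsky hierarchy levels:
  Type 3: Regular (DFA/NFA/regex)
  Type 2: Context-free (PDA)
  Type 1: Context-sensitive
  Type 0: Recursively enumerable (TM)
'context-free' corresponds to Type 2

2


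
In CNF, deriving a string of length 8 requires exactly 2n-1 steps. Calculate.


Chomsky Normal Form derivation:
String length n = 8
Each step either:
  - Splits a nonterminal into two (n-1 such steps)
  - Converts a nonterminal to terminal (n such steps)
Total = (n-1) + n = 2n - 1
= 2(8) - 1
= 16 - 1
= 15

15


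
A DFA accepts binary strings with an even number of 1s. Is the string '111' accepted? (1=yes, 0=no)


DFA has 2 states: q_even (start, accept=yes) and q_odd
Processing string '111' character by character:
  Position 0: read '1', 1-count=1 -> q_odd
  Position 1: read '1', 1-count=2 -> q_even
  Position 2: read '1', 1-count=3 -> q_odd
Final state: q_odd, total 1s = 3 (odd); the DFA requires an even count -> reject

0


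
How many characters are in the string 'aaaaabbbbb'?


String: 'aaaaabbbbb'
Counting characters:
  'a' appears 5 time(s)
  'b' appears 5 time(s)
Total length = 5 + 5 = 10

10


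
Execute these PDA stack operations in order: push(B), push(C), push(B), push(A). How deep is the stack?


Tracing stack operations:
  push(B) -> stack = [B], depth=1
  push(C) -> stack = [B,C], depth=2
  push(B) -> stack = [B,C,B], depth=3
  push(A) -> stack = [B,C,B,A], depth=4
Final depth = 4

4


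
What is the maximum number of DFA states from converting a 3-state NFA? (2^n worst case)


NFA has 3 states
Subset construction: each DFA state = subset of NFA states
Maximum subsets = 2^3
2^3 = 8

8


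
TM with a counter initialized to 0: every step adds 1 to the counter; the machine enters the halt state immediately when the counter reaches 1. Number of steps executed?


Counter starts at 0. Counting sequence:
  Step 1: counter = 1
Counter reached 1 -> halt
Total steps = 1

1


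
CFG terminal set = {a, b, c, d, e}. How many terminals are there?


Terminal symbols: a, b, c, d, e
Counting each: a (#1), b (#2), c (#3), d (#4), e (#5)
Total = 5

5


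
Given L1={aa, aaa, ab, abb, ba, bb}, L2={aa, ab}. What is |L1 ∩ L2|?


L1 = {aa, aaa, ab, abb, ba, bb}
L2 = {aa, ab}
Checking each string in L1 against L2:
  'aa': in L2? Yes
  'aaa': in L2? No
  'ab': in L2? Yes
  'abb': in L2? No
  'ba': in L2? No
  'bb': in L2? No
Intersection = {aa, ab}
|L1 ∩ L2| = 2

2


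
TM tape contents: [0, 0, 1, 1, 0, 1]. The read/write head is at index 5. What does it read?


Tape: [0, 0, 1, 1, 0, 1]
Positions: 0 1 2 3 4 5
Values:    0 0 1 1 0 1
Head at position 5
tape[5] = 1

1


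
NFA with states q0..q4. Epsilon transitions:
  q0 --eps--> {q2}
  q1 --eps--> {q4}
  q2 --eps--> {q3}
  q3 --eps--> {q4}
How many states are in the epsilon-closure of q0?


Starting from q0
Initialize closure = {q0}
Follow epsilon from q0 -> add q2
Follow epsilon from q2 -> add q3
Follow epsilon from q3 -> add q4
Final closure: {q0, q2, q3, q4}
Size = 4

4


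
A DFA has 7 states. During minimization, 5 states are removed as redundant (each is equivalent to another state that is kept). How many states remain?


Original DFA: 7 states
Redundant states removed: 5
Minimized states = original - removed
= 7 - 5
= 2

2


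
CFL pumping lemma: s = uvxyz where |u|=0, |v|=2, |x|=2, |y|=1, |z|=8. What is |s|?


|s| = |u| + |v| + |x| + |y| + |z|
= 0 + 2 + 2 + 1 + 8
= 2 + 2 + 9
= 4 + 9
= 13

13


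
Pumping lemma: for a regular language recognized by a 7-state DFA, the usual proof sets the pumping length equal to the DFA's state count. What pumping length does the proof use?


Pumping lemma for regular languages (standard proof):
Take p = |Q|, the number of DFA states.
Any string of length >= |Q| passes through |Q|+1 states while reading its first |Q| symbols,
so by pigeonhole some state repeats, giving the loop that can be pumped.
Here |Q| = 7
Therefore the proof uses p = 7

7


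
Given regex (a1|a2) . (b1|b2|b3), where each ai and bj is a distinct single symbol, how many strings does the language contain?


First group: 2 alternatives
Second group: 3 alternatives
Concatenation: each choice from group 1 pairs with each from group 2
Total = 2 x 3 = 6

6


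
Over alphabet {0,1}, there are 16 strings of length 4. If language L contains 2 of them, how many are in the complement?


Alphabet: {0,1}
String length: 4
Total strings of length 4 = 2^4 = 16
Strings in L = 2
Complement = total - |L|
= 16 - 2
= 14

14


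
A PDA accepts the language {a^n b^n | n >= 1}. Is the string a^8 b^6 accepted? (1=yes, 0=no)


Language requires equal numbers of a's and b's
PDA pushes for each 'a', pops for each 'b'
Number of a's = 8
Number of b's = 6
8 != 6 -> Reject

0


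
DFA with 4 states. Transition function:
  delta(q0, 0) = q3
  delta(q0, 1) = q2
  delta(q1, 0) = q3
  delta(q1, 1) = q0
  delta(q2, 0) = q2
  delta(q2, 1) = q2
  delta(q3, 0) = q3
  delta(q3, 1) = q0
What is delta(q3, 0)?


Looking up transition function:
delta(q3, 0) in the table
Row: q3, Column: 0
Result: q3

q3


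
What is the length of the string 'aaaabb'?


String: 'aaaabb'
Counting characters:
  'a' appears 4 time(s)
  'b' appears 2 time(s)
Total length = 4 + 2 = 6

6


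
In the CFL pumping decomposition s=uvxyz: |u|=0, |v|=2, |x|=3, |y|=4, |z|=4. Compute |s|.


|s| = |u| + |v| + |x| + |y| + |z|
= 0 + 2 + 3 + 4 + 4
= 2 + 3 + 8
= 5 + 8
= 13

13


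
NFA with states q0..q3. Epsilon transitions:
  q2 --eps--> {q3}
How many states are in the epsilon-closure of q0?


Starting from q0
Initialize closure = {q0}
q0 has no outgoing epsilon transitions -> nothing to add
Final closure: {q0}
Size = 1

1


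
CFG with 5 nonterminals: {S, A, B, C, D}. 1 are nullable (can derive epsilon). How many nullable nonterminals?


Nonterminals: {S, A, B, C, D}
A nonterminal is nullable if it can derive epsilon
Counting nullable nonterminals: 1
Total nullable = 1

1


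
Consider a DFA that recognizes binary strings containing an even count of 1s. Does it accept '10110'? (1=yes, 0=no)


DFA has 2 states: q_even (start, accept=yes) and q_odd
Processing string '10110' character by character:
  Position 0: read '1', 1-count=1 -> q_odd
  Position 1: read '0', 1-count=1 -> q_odd (no change)
  Position 2: read '1', 1-count=2 -> q_even
  Position 3: read '1', 1-count=3 -> q_odd
  Position 4: read '0', 1-count=3 -> q_odd (no change)
Final state: q_odd, total 1s = 3 (odd); the DFA requires an even count -> reject

0


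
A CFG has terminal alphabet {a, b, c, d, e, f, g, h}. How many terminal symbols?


Terminal symbols: a, b, c, d, e, f, g, h
Counting each: a (#1), b (#2), c (#3), d (#4), e (#5), f (#6), g (#7), h (#8)
Total = 8

8


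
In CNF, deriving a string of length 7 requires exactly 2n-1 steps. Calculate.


Chomsky Normal Form derivation:
String length n = 7
Each step either:
  - Splits a nonterminal into two (n-1 such steps)
  - Converts a nonterminal to terminal (n such steps)
Total = (n-1) + n = 2n - 1
= 2(7) - 1
= 14 - 1
= 13

13


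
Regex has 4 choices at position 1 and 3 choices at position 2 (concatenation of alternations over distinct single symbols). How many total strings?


First group: 4 alternatives
Second group: 3 alternatives
Concatenation: each choice from group 1 pairs with each from group 2
Total = 4 x 3 = 12

12


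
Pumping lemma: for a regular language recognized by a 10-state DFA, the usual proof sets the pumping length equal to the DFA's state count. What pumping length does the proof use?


Pumping lemma for regular languages (standard proof):
Take p = |Q|, the number of DFA states.
Any string of length >= |Q| passes through |Q|+1 states while reading its first |Q| symbols,
so by pigeonhole some state repeats, giving the loop that can be pumped.
Here |Q| = 10
Therefore the proof uses p = 10

10


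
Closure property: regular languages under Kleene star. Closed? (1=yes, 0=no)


Regular languages are closed under:
- Union (DFA product construction)
- Intersection (DFA product construction)
- Complement (swap accept/reject states)
- Concatenation (NFA construction)
- Kleene star (NFA construction)
Kleene star is in this list
Therefore: closed

1


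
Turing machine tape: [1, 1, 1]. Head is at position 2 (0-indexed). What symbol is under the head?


Tape: [1, 1, 1]
Positions: 0 1 2
Values:    1 1 1
Head at position 2
tape[2] = 1

1


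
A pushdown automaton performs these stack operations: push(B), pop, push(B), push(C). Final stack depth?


Tracing stack operations:
  push(B) -> stack = [B], depth=1
  pop -> removed B, stack = [], depth=0
  push(B) -> stack = [B], depth=1
  push(C) -> stack = [B,C], depth=2
Final depth = 2

2
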